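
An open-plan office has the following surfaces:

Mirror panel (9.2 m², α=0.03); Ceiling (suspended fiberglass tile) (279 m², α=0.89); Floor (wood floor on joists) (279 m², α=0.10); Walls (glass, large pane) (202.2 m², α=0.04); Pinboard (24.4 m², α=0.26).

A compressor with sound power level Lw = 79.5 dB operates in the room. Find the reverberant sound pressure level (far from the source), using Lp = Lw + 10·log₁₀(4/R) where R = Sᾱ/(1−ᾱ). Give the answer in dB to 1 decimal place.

58.9 dB

A = 290.918 sabins; S = 793.8 m².
ᾱ = 290.918/793.8 = 0.3665; R = Sᾱ/(1−ᾱ) = 290.918/(1−0.3665) = 459.223 m².
Lp = Lw + 10 log₁₀(4/R) = 79.5 -20.60 = 58.9 dB.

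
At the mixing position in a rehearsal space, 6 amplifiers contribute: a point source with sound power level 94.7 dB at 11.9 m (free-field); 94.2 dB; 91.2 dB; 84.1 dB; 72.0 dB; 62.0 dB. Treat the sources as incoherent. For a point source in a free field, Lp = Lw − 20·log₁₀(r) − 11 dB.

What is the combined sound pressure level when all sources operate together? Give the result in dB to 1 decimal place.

Source at 11.9 m: Lp = 94.7 − 20·log₁₀(11.9) − 11 = 62.2 dB.
Σ 10^(Lᵢ/10) = 4.225e+09.
Combined level = 10 log₁₀(4.225e+09) = 96.3 dB.

96.3 dB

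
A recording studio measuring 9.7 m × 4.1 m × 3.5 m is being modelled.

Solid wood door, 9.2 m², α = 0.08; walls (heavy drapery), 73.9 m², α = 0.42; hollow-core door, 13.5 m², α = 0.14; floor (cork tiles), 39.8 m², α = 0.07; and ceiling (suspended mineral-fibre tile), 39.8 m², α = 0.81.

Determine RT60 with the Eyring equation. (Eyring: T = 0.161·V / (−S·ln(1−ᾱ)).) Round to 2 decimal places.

S = Σ Sᵢ = 176.2 m².
Absorption A = 9.2·0.08 + 73.9·0.42 + 13.5·0.14 + 39.8·0.07 + 39.8·0.81 = 68.688 sabins.
Mean coefficient ᾱ = A/S = 0.3898.
−S·ln(1−ᾱ) = −176.2 × ln(1 − 0.3898) = 87.037.
V = 9.7 × 4.1 × 3.5 = 139.195 m³.
RT60 = 0.161 × 139.195 / 87.037 = 0.26 s.

0.26 s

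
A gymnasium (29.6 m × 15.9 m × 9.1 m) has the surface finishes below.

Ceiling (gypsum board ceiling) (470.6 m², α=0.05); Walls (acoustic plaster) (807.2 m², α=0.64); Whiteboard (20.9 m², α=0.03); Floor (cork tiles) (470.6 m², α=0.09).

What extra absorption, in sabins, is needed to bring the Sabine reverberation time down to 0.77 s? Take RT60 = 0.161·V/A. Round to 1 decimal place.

312.4 sabins

Equivalent absorption area: A₁ = 470.6×0.05 + 807.2×0.64 + 20.9×0.03 + 470.6×0.09 = 583.119 m².
V = 4282.824 m³. Required absorption A₂ = 0.161 × 4282.824 / 0.77 = 895.500 sabins.
ΔA = A₂ − A₁ = 895.500 − 583.119 = 312.4 sabins.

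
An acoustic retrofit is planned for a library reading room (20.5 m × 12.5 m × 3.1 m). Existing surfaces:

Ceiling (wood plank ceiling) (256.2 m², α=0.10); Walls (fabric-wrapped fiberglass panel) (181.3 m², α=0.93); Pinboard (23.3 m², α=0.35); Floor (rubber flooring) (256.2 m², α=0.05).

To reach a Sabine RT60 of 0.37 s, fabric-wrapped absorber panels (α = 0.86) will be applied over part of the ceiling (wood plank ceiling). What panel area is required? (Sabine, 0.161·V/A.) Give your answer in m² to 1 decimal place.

171.7

Summing Sᵢαᵢ: 25.620 + 168.609 + 8.155 + 12.810 → A₁ = 215.194 sabins.
V = 794.375 m³. Target absorption A₂ = 0.161 × 794.375 / 0.37 = 345.660 sabins.
ΔA needed = 345.660 − 215.194 = 130.466 sabins.
Each m² of panel replacing the ceiling (wood plank ceiling) adds (0.86 − 0.10) = 0.76 sabins.
Panel area = 130.466 / 0.76 = 171.7 m².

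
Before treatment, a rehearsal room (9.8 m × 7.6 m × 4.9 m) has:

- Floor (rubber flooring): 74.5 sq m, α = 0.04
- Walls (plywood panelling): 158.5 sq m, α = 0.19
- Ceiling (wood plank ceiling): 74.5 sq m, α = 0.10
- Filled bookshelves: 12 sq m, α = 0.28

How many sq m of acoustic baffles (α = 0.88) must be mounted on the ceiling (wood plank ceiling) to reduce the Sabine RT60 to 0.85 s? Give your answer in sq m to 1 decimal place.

32.3

Summing Sᵢαᵢ: 2.980 + 30.115 + 7.450 + 3.360 → A₁ = 43.905 sabins.
V = 364.952 m³. Target absorption A₂ = 0.161 × 364.952 / 0.85 = 69.126 sabins.
ΔA needed = 69.126 − 43.905 = 25.221 sabins.
Each sq m of panel replacing the ceiling (wood plank ceiling) adds (0.88 − 0.10) = 0.78 sabins.
Area = ΔA/Δα = 25.221/0.78 = 32.3 sq m.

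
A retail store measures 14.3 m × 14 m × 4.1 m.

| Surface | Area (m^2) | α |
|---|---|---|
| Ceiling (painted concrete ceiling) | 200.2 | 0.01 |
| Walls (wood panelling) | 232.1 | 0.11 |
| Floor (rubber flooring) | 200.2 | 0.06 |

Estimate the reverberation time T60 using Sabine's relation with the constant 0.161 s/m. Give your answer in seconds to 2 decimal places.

A = Σ Sᵢαᵢ = 200.2*0.01 + 232.1*0.11 + 200.2*0.06 = 39.545 sabins.
V = 14.3·14·4.1 = 820.82 m³.
T = 0.161 V/A = 0.161·820.82/39.545 = 3.34 s.

3.34 s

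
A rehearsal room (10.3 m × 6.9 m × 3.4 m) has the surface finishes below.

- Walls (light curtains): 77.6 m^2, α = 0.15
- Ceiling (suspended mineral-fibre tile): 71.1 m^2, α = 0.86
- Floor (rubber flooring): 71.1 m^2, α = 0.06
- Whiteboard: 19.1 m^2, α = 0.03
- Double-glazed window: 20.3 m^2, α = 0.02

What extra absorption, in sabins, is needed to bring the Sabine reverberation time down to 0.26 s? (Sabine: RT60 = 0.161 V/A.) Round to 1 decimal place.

Equivalent absorption area: A₁ = 77.6·0.15 + 71.1·0.86 + 71.1·0.06 + 19.1·0.03 + 20.3·0.02 = 78.031 m^2.
For T = 0.26 s, need A₂ = 0.161·V/T = 0.161·241.638/0.26 = 149.630 sabins.
Shortfall: 149.630 − 78.031 = 71.6 sabins.

71.6 sabins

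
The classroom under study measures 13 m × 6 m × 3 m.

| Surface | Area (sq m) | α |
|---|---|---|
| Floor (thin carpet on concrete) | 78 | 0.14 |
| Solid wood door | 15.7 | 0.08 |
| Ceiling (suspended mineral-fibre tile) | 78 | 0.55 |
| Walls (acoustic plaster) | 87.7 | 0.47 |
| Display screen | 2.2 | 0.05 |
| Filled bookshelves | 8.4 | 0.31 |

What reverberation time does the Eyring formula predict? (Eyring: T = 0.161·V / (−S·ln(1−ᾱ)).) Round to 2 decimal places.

0.31 seconds

Total surface area S = 78 + 15.7 + 78 + 87.7 + 2.2 + 8.4 = 270.0 sq m.
Σ(Sᵢαᵢ) = 78×0.14 + 15.7×0.08 + 78×0.55 + 87.7×0.47 + 2.2×0.05 + 8.4×0.31 = 99.009.
ᾱ = 99.009 / 270.0 = 0.3667.
Eyring denominator: −S ln(1−ᾱ) = 123.339.
V = 13 × 6 × 3 = 234 m³.
RT60 = 0.161 × 234 / 123.339 = 0.31 s.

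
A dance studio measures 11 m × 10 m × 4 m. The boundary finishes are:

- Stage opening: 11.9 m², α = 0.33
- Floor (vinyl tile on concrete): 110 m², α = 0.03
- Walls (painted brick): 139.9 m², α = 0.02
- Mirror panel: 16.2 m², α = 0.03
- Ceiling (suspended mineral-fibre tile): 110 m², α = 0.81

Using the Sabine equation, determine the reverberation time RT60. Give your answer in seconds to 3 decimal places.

0.711 sec

Total absorption A = 11.9×0.33 + 110×0.03 + 139.9×0.02 + 16.2×0.03 + 110×0.81
  = 3.927 + 3.300 + 2.798 + 0.486 + 89.100 = 99.611 m² sabins.
Volume V = 11 × 10 × 4 = 440 m³.
Sabine: RT60 = 0.161 × 440 / 99.611 = 0.711 s.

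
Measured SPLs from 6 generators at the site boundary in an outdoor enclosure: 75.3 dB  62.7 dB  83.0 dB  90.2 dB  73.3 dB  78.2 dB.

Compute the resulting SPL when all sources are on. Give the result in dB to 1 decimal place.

91.4 dB

Converting to relative power and adding: 10^(75.3/10) + 10^(62.7/10) + 10^(83.0/10) + 10^(90.2/10) + 10^(73.3/10) + 10^(78.2/10) = 1.37e+09.
L_total = 10·log₁₀(1.37e+09) = 91.4 dB.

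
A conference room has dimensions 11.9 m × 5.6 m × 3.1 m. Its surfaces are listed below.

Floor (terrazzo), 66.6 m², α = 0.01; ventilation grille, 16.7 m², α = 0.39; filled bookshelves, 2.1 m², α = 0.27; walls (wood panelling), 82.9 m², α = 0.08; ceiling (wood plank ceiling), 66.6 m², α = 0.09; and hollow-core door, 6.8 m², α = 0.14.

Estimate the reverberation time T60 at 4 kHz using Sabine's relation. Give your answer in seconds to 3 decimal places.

Summing Sᵢαᵢ: 0.666 + 6.513 + 0.567 + 6.632 + 5.994 + 0.952 → A = 21.324 sabins.
V = 11.9·5.6·3.1 = 206.584 m³.
Sabine: RT60 = 0.161 × 206.584 / 21.324 = 1.560 s.

1.560 s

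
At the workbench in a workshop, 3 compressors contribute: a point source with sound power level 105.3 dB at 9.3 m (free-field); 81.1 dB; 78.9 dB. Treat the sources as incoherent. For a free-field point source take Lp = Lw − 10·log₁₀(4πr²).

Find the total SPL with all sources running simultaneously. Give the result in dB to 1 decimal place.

83.8 dB

Source at 9.3 m: Lp = 105.3 − 10·log₁₀(4π·9.3²) = 105.3 − 10·log₁₀(1086.865) = 74.9 dB.
Converting to relative power and adding: 10^(74.9/10) + 10^(81.1/10) + 10^(78.9/10) = 2.374e+08.
Back to dB: 10·log₁₀ Σ = 83.8 dB.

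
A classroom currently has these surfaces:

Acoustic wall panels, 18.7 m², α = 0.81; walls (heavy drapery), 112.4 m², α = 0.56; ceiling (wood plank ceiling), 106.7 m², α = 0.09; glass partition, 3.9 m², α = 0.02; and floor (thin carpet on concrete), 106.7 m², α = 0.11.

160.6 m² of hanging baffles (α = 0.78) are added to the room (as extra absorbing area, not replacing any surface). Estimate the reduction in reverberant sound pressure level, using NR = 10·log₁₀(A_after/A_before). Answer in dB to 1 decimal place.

Total absorption A_before = 18.7×0.81 + 112.4×0.56 + 106.7×0.09 + 3.9×0.02 + 106.7×0.11
  = 15.147 + 62.944 + 9.603 + 0.078 + 11.737 = 99.509 m² sabins.
Added absorption = 160.6 × 0.78 = 125.268 sabins.
A_after = 99.509 + 125.268 = 224.777 sabins.
Reduction = 10 log₁₀(A_after/A_before) = 10 log₁₀(2.2589) = 3.5 dB.

3.5 dB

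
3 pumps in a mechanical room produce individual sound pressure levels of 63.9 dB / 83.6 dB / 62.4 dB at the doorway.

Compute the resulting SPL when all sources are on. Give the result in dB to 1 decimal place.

Sum in the linear (power) domain: Σ 10^(Lᵢ/10) = 10^(63.9/10) + 10^(83.6/10) + 10^(62.4/10) = 2.333e+08.
L_total = 10·log₁₀(2.333e+08) = 83.7 dB.

83.7 dB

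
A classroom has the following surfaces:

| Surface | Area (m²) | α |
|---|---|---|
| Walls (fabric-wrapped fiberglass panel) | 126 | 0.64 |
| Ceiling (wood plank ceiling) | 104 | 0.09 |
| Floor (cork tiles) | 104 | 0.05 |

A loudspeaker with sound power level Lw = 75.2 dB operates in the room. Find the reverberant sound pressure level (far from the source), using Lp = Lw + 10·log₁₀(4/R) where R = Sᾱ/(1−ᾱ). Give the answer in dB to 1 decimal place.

60.0 dB

Σ(Sᵢαᵢ) = 126·0.64 + 104·0.09 + 104·0.05 = 95.200; total area S = 334.0 m².
ᾱ = 0.2850, so room constant R = A/(1−ᾱ) = 133.147 m².
Lp = 75.2 + 10·log₁₀(4/133.147) = 75.2 + (-15.22) = 60.0 dB.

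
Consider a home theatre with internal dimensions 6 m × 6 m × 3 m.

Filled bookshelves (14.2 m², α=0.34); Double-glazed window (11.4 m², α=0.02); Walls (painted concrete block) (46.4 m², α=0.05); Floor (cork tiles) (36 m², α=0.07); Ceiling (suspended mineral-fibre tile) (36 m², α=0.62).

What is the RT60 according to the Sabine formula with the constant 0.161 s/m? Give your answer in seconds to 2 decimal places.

0.54 s

Equivalent absorption area: A = 14.2*0.34 + 11.4*0.02 + 46.4*0.05 + 36*0.07 + 36*0.62 = 32.216 m².
Volume V = 6 × 6 × 3 = 108 m³.
Sabine: RT60 = 0.161 × 108 / 32.216 = 0.54 s.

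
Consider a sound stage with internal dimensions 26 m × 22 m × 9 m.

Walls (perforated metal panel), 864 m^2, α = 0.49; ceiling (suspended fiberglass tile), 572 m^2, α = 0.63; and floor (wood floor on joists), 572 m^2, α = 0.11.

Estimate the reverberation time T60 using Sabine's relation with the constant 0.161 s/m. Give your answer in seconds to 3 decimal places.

Equivalent absorption area: A = 864×0.49 + 572×0.63 + 572×0.11 = 846.640 m^2.
Volume V = 26 × 22 × 9 = 5148 m³.
RT60 = 0.161 · V / A = 0.161 × 5148 / 846.640 = 0.979 s.

0.979 s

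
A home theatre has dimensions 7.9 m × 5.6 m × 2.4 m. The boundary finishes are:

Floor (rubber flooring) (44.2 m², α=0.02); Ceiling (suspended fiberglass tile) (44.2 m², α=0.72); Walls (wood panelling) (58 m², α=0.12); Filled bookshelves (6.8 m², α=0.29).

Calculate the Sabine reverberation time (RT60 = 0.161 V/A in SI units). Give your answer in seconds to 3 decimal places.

Total absorption A = 44.2·0.02 + 44.2·0.72 + 58·0.12 + 6.8·0.29
  = 0.884 + 31.824 + 6.960 + 1.972 = 41.640 m² sabins.
Volume V = 7.9 × 5.6 × 2.4 = 106.176 m³.
RT60 = 0.161 · V / A = 0.161 × 106.176 / 41.640 = 0.411 s.

0.411 seconds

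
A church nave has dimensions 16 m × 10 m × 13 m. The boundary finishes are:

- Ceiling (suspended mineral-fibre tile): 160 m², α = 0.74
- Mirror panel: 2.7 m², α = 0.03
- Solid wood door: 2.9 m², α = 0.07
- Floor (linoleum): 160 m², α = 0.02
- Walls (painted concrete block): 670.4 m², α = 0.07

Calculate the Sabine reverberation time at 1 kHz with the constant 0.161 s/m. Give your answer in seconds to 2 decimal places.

1.98 s

Equivalent absorption area: A = 160·0.74 + 2.7·0.03 + 2.9·0.07 + 160·0.02 + 670.4·0.07 = 168.812 m².
Room volume: 2080 m³.
T = 0.161 V/A = 0.161·2080/168.812 = 1.98 s.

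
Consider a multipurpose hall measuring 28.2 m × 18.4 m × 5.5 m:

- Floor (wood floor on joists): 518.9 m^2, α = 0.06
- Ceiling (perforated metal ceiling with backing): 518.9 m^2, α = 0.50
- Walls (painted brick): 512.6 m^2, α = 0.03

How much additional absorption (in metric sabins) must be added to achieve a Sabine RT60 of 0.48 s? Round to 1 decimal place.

A₁ = Σ Sᵢαᵢ = 518.9×0.06 + 518.9×0.50 + 512.6×0.03 = 305.962 sabins.
V = 2853.84 m³. Required absorption A₂ = 0.161 × 2853.84 / 0.48 = 957.226 sabins.
Additional absorption ΔA = 957.226 − 305.962 = 651.3 sabins.

651.3 sabins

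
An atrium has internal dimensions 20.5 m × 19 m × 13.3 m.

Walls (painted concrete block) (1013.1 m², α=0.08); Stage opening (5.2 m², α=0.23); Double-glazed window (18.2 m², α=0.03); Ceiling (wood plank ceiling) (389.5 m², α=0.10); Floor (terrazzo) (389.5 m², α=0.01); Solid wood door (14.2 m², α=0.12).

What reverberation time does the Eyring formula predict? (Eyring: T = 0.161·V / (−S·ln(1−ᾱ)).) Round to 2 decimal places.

6.32 s

Total surface area S = 1013.1 + 5.2 + 18.2 + 389.5 + 389.5 + 14.2 = 1829.7 m².
Σ(Sᵢαᵢ) = 1013.1×0.08 + 5.2×0.23 + 18.2×0.03 + 389.5×0.10 + 389.5×0.01 + 14.2×0.12 = 127.339.
ᾱ = 127.339 / 1829.7 = 0.0696.
−S·ln(1−ᾱ) = −1829.7 × ln(1 − 0.0696) = 131.996.
V = 20.5 × 19 × 13.3 = 5180.35 m³.
RT60 = 0.161 × 5180.35 / 131.996 = 6.32 s.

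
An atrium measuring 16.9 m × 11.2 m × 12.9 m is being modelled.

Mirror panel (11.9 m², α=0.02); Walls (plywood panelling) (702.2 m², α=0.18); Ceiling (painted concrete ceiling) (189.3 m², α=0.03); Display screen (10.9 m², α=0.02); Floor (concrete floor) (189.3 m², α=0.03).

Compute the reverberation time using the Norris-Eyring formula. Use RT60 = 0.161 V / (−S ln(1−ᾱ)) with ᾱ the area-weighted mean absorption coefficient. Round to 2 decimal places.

2.66 seconds

Total surface area S = 11.9 + 702.2 + 189.3 + 10.9 + 189.3 = 1103.6 m².
Absorption A = 11.9×0.02 + 702.2×0.18 + 189.3×0.03 + 10.9×0.02 + 189.3×0.03 = 138.210 sabins.
ᾱ = 138.210 / 1103.6 = 0.1252.
Eyring denominator: −S ln(1−ᾱ) = 147.618.
V = 16.9 × 11.2 × 12.9 = 2441.712 m³.
T = 0.161·V/[−S·ln(1−ᾱ)] = 0.161·2441.712/147.618 = 2.66 s.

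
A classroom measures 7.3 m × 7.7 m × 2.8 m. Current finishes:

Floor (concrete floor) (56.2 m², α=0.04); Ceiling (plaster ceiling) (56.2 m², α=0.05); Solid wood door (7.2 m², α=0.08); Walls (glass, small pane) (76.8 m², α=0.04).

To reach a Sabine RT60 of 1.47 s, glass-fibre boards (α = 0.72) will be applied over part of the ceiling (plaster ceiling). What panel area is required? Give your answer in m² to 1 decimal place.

Summing Sᵢαᵢ: 2.248 + 2.810 + 0.576 + 3.072 → A₁ = 8.706 sabins.
Required A₂ = 0.161·157.388/1.47 = 17.238 sabins.
ΔA needed = 17.238 − 8.706 = 8.532 sabins.
Net gain per m²: Δα = 0.72 − 0.05 = 0.67.
Area = ΔA/Δα = 8.532/0.67 = 12.7 m².

12.7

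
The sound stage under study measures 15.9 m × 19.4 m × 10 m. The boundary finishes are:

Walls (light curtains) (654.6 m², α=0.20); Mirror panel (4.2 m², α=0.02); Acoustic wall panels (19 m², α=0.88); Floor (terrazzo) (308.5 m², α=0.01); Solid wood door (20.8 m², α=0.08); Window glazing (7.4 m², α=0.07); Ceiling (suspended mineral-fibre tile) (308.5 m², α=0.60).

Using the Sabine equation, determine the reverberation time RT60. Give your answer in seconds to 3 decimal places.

A = Σ Sᵢαᵢ = 654.6*0.20 + 4.2*0.02 + 19*0.88 + 308.5*0.01 + 20.8*0.08 + 7.4*0.07 + 308.5*0.60 = 338.091 sabins.
Volume V = 15.9 × 19.4 × 10 = 3084.6 m³.
Sabine: RT60 = 0.161 × 3084.6 / 338.091 = 1.469 s.

1.469 sec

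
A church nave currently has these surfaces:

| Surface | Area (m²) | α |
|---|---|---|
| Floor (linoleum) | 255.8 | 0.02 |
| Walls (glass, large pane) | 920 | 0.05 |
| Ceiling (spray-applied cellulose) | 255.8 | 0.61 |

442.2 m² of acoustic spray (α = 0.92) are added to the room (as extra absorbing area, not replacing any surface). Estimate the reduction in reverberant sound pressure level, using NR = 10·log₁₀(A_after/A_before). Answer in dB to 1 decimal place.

4.7 dB

A_before = Σ Sᵢαᵢ = 255.8*0.02 + 920*0.05 + 255.8*0.61 = 207.154 sabins.
Treatment contributes 442.2·0.92 = 406.824 sabins.
A_after = 207.154 + 406.824 = 613.978 sabins.
NR = 10·log₁₀(613.978/207.154) = 4.7 dB.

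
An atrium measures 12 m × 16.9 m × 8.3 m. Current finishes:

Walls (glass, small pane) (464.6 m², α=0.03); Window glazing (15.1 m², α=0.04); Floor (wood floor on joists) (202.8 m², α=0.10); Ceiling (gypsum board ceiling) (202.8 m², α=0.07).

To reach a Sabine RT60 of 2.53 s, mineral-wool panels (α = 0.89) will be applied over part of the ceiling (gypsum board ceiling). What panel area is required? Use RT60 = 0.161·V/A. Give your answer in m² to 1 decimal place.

70.9

Total absorption A₁ = 464.6*0.03 + 15.1*0.04 + 202.8*0.10 + 202.8*0.07
  = 13.938 + 0.604 + 20.280 + 14.196 = 49.018 m² sabins.
Required A₂ = 0.161·1683.24/2.53 = 107.115 sabins.
ΔA needed = 107.115 − 49.018 = 58.097 sabins.
Each m² of panel replacing the ceiling (gypsum board ceiling) adds (0.89 − 0.07) = 0.82 sabins.
Area = ΔA/Δα = 58.097/0.82 = 70.9 m².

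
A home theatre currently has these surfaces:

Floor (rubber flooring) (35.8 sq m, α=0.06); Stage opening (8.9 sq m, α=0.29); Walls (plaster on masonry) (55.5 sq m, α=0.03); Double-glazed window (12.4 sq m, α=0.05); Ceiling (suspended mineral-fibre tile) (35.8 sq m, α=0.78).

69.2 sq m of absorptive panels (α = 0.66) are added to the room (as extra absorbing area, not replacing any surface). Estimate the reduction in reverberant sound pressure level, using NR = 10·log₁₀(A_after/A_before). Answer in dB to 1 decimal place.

A_before = Σ Sᵢαᵢ = 35.8·0.06 + 8.9·0.29 + 55.5·0.03 + 12.4·0.05 + 35.8·0.78 = 34.938 sabins.
Treatment contributes 69.2·0.66 = 45.672 sabins.
New total A_after = 80.610 sabins.
Reduction = 10 log₁₀(A_after/A_before) = 10 log₁₀(2.3072) = 3.6 dB.

3.6 dB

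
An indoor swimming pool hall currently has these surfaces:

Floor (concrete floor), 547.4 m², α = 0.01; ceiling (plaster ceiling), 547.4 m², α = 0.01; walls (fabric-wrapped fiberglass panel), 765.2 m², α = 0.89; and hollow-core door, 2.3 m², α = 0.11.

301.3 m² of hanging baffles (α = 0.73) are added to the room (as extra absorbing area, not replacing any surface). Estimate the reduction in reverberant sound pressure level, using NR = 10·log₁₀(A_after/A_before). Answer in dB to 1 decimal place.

Summing Sᵢαᵢ: 5.474 + 5.474 + 681.028 + 0.253 → A_before = 692.229 sabins.
Treatment contributes 301.3·0.73 = 219.949 sabins.
A_after = 692.229 + 219.949 = 912.178 sabins.
Reduction = 10 log₁₀(A_after/A_before) = 10 log₁₀(1.3177) = 1.2 dB.

1.2 dB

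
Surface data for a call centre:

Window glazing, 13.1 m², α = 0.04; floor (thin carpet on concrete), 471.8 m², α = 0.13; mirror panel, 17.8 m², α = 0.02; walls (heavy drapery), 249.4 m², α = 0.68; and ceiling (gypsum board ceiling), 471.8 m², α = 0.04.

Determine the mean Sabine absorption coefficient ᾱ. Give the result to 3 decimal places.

S = Σ Sᵢ = 13.1 + 471.8 + 17.8 + 249.4 + 471.8 = 1223.9 m².
Σ(Sᵢαᵢ) = 13.1·0.04 + 471.8·0.13 + 17.8·0.02 + 249.4·0.68 + 471.8·0.04 = 250.678.
ᾱ = 250.678 / 1223.9 = 0.205.

0.205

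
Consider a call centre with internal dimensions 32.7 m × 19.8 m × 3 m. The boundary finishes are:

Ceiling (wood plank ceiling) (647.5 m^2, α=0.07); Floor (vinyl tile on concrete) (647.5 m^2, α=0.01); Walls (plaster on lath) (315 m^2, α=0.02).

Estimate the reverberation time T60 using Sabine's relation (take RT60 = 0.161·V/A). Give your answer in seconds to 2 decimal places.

5.38 s

Summing Sᵢαᵢ: 45.325 + 6.475 + 6.300 → A = 58.100 sabins.
Volume V = 32.7 × 19.8 × 3 = 1942.38 m³.
Sabine: RT60 = 0.161 × 1942.38 / 58.100 = 5.38 s.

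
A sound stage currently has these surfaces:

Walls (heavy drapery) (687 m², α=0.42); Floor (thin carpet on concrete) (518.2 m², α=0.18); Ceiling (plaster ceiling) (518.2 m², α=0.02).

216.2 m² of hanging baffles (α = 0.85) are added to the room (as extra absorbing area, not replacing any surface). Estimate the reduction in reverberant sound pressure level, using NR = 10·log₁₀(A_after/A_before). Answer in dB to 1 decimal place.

A_before = Σ Sᵢαᵢ = 687*0.42 + 518.2*0.18 + 518.2*0.02 = 392.180 sabins.
Treatment contributes 216.2·0.85 = 183.770 sabins.
A_after = 392.180 + 183.770 = 575.950 sabins.
NR = 10·log₁₀(575.950/392.180) = 1.7 dB.

1.7 dB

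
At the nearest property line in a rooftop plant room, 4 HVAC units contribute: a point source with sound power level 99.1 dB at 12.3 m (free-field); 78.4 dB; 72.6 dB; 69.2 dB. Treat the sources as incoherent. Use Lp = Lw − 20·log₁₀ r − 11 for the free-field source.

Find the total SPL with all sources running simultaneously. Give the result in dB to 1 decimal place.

80.0 dB

Source at 12.3 m: Lp = 99.1 − 20·log₁₀(12.3) − 11 = 66.3 dB.
Σ 10^(Lᵢ/10) = 9.996e+07.
Combined level = 10 log₁₀(9.996e+07) = 80.0 dB.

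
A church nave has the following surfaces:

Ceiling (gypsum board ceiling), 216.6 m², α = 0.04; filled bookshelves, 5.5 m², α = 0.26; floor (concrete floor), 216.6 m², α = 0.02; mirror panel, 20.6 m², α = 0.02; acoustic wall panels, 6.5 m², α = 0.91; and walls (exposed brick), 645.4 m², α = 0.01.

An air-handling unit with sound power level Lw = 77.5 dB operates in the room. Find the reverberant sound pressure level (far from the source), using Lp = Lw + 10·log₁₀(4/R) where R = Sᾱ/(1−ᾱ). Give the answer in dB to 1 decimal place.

Σ(Sᵢαᵢ) = 216.6·0.04 + 5.5·0.26 + 216.6·0.02 + 20.6·0.02 + 6.5·0.91 + 645.4·0.01 = 27.207; total area S = 1111.2 m².
ᾱ = 27.207/1111.2 = 0.0245; R = Sᾱ/(1−ᾱ) = 27.207/(1−0.0245) = 27.890 m².
Lp = Lw + 10 log₁₀(4/R) = 77.5 -8.43 = 69.1 dB.

69.1 dB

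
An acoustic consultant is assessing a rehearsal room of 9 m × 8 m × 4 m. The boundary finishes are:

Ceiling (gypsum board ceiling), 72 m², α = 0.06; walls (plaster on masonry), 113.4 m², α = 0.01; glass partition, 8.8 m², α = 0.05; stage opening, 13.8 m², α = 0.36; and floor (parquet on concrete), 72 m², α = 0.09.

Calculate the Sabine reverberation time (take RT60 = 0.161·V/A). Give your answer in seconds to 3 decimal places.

Equivalent absorption area: A = 72*0.06 + 113.4*0.01 + 8.8*0.05 + 13.8*0.36 + 72*0.09 = 17.342 m².
Volume V = 9 × 8 × 4 = 288 m³.
T = 0.161 V/A = 0.161·288/17.342 = 2.674 s.

2.674 s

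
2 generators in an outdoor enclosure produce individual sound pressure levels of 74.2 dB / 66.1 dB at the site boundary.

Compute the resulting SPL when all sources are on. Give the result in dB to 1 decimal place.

Converting to relative power and adding: 10^(74.2/10) + 10^(66.1/10) = 3.038e+07.
L_total = 10·log₁₀(3.038e+07) = 74.8 dB.

74.8 dB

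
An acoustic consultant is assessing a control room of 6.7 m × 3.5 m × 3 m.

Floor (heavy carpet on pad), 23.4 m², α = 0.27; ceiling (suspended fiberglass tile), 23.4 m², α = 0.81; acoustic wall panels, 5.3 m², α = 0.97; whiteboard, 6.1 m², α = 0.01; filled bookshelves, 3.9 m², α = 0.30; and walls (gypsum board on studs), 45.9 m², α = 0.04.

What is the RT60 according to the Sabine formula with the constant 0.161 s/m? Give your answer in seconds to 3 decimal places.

Equivalent absorption area: A = 23.4·0.27 + 23.4·0.81 + 5.3·0.97 + 6.1·0.01 + 3.9·0.30 + 45.9·0.04 = 33.480 m².
Volume V = 6.7 × 3.5 × 3 = 70.35 m³.
Sabine: RT60 = 0.161 × 70.35 / 33.480 = 0.338 s.

0.338 sec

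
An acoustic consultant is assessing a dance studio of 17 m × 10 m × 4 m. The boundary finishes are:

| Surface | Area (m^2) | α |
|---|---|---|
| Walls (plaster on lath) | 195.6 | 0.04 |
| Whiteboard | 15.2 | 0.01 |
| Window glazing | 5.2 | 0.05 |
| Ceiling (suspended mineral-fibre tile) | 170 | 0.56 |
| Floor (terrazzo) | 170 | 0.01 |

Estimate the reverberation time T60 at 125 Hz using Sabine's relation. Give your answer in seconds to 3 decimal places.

1.041 s

Total absorption A = 195.6·0.04 + 15.2·0.01 + 5.2·0.05 + 170·0.56 + 170·0.01
  = 7.824 + 0.152 + 0.260 + 95.200 + 1.700 = 105.136 m^2 sabins.
V = 17·10·4 = 680 m³.
T = 0.161 V/A = 0.161·680/105.136 = 1.041 s.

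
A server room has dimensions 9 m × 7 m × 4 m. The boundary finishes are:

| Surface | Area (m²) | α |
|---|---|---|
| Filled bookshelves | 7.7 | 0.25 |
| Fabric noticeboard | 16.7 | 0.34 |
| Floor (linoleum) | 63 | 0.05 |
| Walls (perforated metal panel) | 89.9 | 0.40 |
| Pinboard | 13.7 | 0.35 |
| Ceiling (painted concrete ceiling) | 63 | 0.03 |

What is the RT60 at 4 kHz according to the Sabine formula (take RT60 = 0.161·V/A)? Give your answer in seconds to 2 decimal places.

Equivalent absorption area: A = 7.7·0.25 + 16.7·0.34 + 63·0.05 + 89.9·0.40 + 13.7·0.35 + 63·0.03 = 53.398 m².
Volume V = 9 × 7 × 4 = 252 m³.
Sabine: RT60 = 0.161 × 252 / 53.398 = 0.76 s.

0.76 seconds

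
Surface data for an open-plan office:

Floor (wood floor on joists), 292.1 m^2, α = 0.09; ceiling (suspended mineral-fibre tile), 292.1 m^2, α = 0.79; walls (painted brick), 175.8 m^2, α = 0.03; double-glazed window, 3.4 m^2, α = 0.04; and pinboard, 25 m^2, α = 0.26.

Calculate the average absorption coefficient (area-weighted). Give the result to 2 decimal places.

0.34

S = Σ Sᵢ = 292.1 + 292.1 + 175.8 + 3.4 + 25 = 788.4 m^2.
A = 292.1*0.09 + 292.1*0.79 + 175.8*0.03 + 3.4*0.04 + 25*0.26 = 268.958 sabins.
ᾱ = A/S = 0.34.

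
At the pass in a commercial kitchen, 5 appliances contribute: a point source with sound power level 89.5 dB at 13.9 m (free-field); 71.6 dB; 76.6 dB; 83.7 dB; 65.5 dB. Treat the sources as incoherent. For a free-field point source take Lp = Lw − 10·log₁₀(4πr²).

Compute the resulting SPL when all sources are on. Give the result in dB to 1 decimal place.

84.7 dB

Source at 13.9 m: Lp = 89.5 − 10·log₁₀(4π·13.9²) = 89.5 − 10·log₁₀(2427.948) = 55.6 dB.
Converting to relative power and adding: 10^(55.6/10) + 10^(71.6/10) + 10^(76.6/10) + 10^(83.7/10) + 10^(65.5/10) = 2.985e+08.
L_total = 10·log₁₀(2.985e+08) = 84.7 dB.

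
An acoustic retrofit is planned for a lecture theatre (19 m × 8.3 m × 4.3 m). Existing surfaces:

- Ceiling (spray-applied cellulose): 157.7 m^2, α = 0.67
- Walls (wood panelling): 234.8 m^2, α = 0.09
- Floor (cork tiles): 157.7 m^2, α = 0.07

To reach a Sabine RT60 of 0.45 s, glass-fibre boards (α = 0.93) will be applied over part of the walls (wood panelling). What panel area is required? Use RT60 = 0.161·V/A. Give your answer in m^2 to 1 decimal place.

124.7

A₁ = Σ Sᵢαᵢ = 157.7×0.67 + 234.8×0.09 + 157.7×0.07 = 137.830 sabins.
Required A₂ = 0.161·678.11/0.45 = 242.613 sabins.
ΔA needed = 242.613 − 137.830 = 104.783 sabins.
Net gain per m^2: Δα = 0.93 − 0.09 = 0.84.
Area = ΔA/Δα = 104.783/0.84 = 124.7 m^2.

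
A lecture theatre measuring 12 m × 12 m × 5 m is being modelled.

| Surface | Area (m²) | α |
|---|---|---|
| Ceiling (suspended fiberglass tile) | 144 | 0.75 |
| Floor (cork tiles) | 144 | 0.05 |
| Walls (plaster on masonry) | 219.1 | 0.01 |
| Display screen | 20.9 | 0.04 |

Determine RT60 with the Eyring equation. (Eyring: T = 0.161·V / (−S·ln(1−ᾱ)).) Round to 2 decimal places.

Total surface area S = 144 + 144 + 219.1 + 20.9 = 528.0 m².
Absorption A = 144·0.75 + 144·0.05 + 219.1·0.01 + 20.9·0.04 = 118.227 sabins.
ᾱ = 118.227 / 528.0 = 0.2239.
−S·ln(1−ᾱ) = −528.0 × ln(1 − 0.2239) = 133.834.
V = 12 × 12 × 5 = 720 m³.
RT60 = 0.161 × 720 / 133.834 = 0.87 s.

0.87 s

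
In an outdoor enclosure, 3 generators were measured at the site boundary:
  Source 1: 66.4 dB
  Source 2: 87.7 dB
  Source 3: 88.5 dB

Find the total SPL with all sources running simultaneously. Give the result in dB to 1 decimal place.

91.1 dB

Sum in the linear (power) domain: Σ 10^(Lᵢ/10) = 10^(66.4/10) + 10^(87.7/10) + 10^(88.5/10) = 1.301e+09.
Back to dB: 10·log₁₀ Σ = 91.1 dB.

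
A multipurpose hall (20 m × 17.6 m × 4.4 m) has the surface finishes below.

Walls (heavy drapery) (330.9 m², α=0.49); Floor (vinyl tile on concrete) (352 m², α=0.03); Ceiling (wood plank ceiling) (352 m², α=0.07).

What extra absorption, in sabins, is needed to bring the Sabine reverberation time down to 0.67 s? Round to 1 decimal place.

A₁ = Σ Sᵢαᵢ = 330.9*0.49 + 352*0.03 + 352*0.07 = 197.341 sabins.
Target A₂ = 0.161·1548.8/0.67 = 372.174 sabins (V = 1548.8 m³).
Additional absorption ΔA = 372.174 − 197.341 = 174.8 sabins.

174.8 sabins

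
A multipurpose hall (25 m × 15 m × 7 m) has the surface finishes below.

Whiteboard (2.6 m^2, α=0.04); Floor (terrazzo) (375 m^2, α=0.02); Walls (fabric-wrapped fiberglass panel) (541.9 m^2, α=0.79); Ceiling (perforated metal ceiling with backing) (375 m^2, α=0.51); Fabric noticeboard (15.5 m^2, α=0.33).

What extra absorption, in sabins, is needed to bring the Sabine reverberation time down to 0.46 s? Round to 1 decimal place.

286.7 sabins

Equivalent absorption area: A₁ = 2.6*0.04 + 375*0.02 + 541.9*0.79 + 375*0.51 + 15.5*0.33 = 632.070 m^2.
Target A₂ = 0.161·2625/0.46 = 918.750 sabins (V = 2625 m³).
Additional absorption ΔA = 918.750 − 632.070 = 286.7 sabins.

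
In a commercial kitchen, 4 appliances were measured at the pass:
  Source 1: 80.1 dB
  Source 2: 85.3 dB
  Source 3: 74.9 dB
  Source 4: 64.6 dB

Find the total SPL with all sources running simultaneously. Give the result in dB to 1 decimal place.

86.8 dB

Σ 10^(Lᵢ/10) = 4.75e+08.
L_total = 10·log₁₀(4.75e+08) = 86.8 dB.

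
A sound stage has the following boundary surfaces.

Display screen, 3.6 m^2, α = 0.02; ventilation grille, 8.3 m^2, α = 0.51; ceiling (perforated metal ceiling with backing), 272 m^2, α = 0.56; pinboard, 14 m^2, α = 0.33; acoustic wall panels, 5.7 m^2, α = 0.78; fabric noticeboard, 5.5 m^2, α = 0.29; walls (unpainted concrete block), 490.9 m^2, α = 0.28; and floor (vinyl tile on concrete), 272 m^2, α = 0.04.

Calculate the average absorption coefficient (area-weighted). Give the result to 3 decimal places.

S = Σ Sᵢ = 3.6 + 8.3 + 272 + 14 + 5.7 + 5.5 + 490.9 + 272 = 1072.0 m^2.
Weighted sum Σ Sα = 315.618.
ᾱ = 315.618 / 1072.0 = 0.294.

0.294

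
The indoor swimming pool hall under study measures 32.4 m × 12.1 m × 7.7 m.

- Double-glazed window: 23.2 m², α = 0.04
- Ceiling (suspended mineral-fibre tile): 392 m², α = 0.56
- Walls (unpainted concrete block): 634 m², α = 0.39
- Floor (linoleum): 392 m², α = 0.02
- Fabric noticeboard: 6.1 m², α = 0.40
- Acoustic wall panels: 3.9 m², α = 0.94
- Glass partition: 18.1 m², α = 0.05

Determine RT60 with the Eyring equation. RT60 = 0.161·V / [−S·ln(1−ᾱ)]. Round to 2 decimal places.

0.83 s

S = Σ Sᵢ = 1469.3 m².
Absorption A = 23.2×0.04 + 392×0.56 + 634×0.39 + 392×0.02 + 6.1×0.40 + 3.9×0.94 + 18.1×0.05 = 482.559 sabins.
Mean coefficient ᾱ = A/S = 0.3284.
Eyring denominator: −S ln(1−ᾱ) = 584.917.
V = 32.4 × 12.1 × 7.7 = 3018.708 m³.
RT60 = 0.161 × 3018.708 / 584.917 = 0.83 s.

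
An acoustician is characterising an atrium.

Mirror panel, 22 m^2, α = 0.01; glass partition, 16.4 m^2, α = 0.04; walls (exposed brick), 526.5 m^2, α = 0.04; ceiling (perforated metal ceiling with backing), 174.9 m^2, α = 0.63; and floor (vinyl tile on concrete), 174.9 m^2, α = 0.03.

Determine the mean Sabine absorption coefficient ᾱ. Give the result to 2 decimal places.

S = Σ Sᵢ = 22 + 16.4 + 526.5 + 174.9 + 174.9 = 914.7 m^2.
Weighted sum Σ Sα = 137.370.
ᾱ = 137.370 / 914.7 = 0.15.

0.15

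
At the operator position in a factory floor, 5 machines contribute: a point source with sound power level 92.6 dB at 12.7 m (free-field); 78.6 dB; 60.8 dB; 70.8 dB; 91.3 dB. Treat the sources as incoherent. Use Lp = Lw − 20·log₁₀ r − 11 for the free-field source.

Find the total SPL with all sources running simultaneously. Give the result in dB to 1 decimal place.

Source at 12.7 m: Lp = 92.6 − 20·log₁₀(12.7) − 11 = 59.5 dB.
Σ 10^(Lᵢ/10) = 1.436e+09.
Combined level = 10 log₁₀(1.436e+09) = 91.6 dB.

91.6 dB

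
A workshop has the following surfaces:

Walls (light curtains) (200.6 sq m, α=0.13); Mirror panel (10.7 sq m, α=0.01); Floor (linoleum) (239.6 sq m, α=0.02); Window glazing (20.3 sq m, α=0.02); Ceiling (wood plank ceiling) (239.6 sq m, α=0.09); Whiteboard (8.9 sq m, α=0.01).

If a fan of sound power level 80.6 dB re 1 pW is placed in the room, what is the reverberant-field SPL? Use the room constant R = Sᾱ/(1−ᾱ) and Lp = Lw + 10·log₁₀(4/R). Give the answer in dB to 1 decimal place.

69.0 dB

Σ(Sᵢαᵢ) = 200.6×0.13 + 10.7×0.01 + 239.6×0.02 + 20.3×0.02 + 239.6×0.09 + 8.9×0.01 = 53.036; total area S = 719.7 sq m.
ᾱ = 0.0737, so room constant R = A/(1−ᾱ) = 57.256 sq m.
Lp = Lw + 10 log₁₀(4/R) = 80.6 -11.56 = 69.0 dB.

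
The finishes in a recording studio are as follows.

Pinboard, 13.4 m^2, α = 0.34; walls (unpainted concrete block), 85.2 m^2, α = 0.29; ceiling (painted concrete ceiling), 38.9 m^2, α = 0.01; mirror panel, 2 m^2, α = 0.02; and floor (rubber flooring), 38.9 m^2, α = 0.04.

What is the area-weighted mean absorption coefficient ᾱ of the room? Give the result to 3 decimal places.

S = Σ Sᵢ = 13.4 + 85.2 + 38.9 + 2 + 38.9 = 178.4 m^2.
Weighted sum Σ Sα = 31.249.
ᾱ = 31.249 / 178.4 = 0.175.

0.175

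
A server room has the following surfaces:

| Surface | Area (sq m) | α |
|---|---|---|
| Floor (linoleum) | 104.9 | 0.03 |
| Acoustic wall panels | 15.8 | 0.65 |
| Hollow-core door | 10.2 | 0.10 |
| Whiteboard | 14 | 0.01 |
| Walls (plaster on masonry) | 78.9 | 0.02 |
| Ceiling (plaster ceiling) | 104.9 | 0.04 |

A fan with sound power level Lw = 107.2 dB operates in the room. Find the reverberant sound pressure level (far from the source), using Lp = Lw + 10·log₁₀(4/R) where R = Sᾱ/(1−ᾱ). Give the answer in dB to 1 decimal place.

Σ(Sᵢαᵢ) = 104.9·0.03 + 15.8·0.65 + 10.2·0.10 + 14·0.01 + 78.9·0.02 + 104.9·0.04 = 20.351; total area S = 328.7 sq m.
ᾱ = 20.351/328.7 = 0.0619; R = Sᾱ/(1−ᾱ) = 20.351/(1−0.0619) = 21.694 sq m.
Lp = Lw + 10 log₁₀(4/R) = 107.2 -7.34 = 99.9 dB.

99.9 dB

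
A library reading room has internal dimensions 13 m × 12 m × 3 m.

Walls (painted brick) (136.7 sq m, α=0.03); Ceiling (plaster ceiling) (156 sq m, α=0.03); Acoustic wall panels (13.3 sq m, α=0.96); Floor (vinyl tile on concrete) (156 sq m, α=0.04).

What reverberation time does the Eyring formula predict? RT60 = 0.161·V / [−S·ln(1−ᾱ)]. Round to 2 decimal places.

S = Σ Sᵢ = 462.0 sq m.
Σ(Sᵢαᵢ) = 136.7×0.03 + 156×0.03 + 13.3×0.96 + 156×0.04 = 27.789.
Mean coefficient ᾱ = A/S = 0.0601.
−S·ln(1−ᾱ) = −462.0 × ln(1 − 0.0601) = 28.636.
V = 13 × 12 × 3 = 468 m³.
T = 0.161·V/[−S·ln(1−ᾱ)] = 0.161·468/28.636 = 2.63 s.

2.63 s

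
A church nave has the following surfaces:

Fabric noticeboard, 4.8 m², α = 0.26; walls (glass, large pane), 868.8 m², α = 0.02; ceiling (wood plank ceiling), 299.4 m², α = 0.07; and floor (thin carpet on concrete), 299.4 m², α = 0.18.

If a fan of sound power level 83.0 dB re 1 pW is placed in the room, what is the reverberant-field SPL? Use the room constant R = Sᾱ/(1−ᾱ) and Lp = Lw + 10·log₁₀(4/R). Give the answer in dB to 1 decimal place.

69.0 dB

Σ(Sᵢαᵢ) = 4.8·0.26 + 868.8·0.02 + 299.4·0.07 + 299.4·0.18 = 93.474; total area S = 1472.4 m².
ᾱ = 0.0635, so room constant R = A/(1−ᾱ) = 99.812 m².
Lp = 83.0 + 10·log₁₀(4/99.812) = 83.0 + (-13.97) = 69.0 dB.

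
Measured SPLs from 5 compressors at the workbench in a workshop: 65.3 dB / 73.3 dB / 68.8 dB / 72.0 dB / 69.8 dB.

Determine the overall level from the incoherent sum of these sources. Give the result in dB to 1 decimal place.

77.6 dB

Sum in the linear (power) domain: Σ 10^(Lᵢ/10) = 10^(65.3/10) + 10^(73.3/10) + 10^(68.8/10) + 10^(72.0/10) + 10^(69.8/10) = 5.775e+07.
Combined level = 10 log₁₀(5.775e+07) = 77.6 dB.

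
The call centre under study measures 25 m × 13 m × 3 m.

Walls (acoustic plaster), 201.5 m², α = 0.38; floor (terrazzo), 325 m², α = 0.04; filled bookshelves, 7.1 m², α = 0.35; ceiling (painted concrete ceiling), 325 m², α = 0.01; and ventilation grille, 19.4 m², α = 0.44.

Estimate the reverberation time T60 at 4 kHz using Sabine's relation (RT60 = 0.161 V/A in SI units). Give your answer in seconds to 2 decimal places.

1.51 s

Equivalent absorption area: A = 201.5×0.38 + 325×0.04 + 7.1×0.35 + 325×0.01 + 19.4×0.44 = 103.841 m².
Volume V = 25 × 13 × 3 = 975 m³.
RT60 = 0.161 · V / A = 0.161 × 975 / 103.841 = 1.51 s.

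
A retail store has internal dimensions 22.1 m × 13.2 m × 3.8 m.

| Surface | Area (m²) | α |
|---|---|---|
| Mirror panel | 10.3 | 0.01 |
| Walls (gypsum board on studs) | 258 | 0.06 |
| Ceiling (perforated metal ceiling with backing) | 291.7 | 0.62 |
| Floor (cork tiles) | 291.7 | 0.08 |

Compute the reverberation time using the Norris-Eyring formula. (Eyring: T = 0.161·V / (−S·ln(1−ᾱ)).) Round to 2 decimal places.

0.70 seconds

S = Σ Sᵢ = 851.7 m².
Absorption A = 10.3×0.01 + 258×0.06 + 291.7×0.62 + 291.7×0.08 = 219.773 sabins.
ᾱ = 219.773 / 851.7 = 0.2580.
−S·ln(1−ᾱ) = −851.7 × ln(1 − 0.2580) = 254.152.
V = 22.1 × 13.2 × 3.8 = 1108.536 m³.
T = 0.161·V/[−S·ln(1−ᾱ)] = 0.161·1108.536/254.152 = 0.70 s.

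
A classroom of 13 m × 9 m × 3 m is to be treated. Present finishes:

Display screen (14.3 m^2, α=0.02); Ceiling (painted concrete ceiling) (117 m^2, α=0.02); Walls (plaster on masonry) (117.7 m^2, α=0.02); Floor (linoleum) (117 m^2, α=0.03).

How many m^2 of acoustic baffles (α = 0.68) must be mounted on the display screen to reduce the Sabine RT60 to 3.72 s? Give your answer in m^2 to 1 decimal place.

Total absorption A₁ = 14.3·0.02 + 117·0.02 + 117.7·0.02 + 117·0.03
  = 0.286 + 2.340 + 2.354 + 3.510 = 8.490 m^2 sabins.
V = 351 m³. Target absorption A₂ = 0.161 × 351 / 3.72 = 15.191 sabins.
ΔA needed = 15.191 − 8.490 = 6.701 sabins.
Each m^2 of panel replacing the display screen adds (0.68 − 0.02) = 0.66 sabins.
Area = ΔA/Δα = 6.701/0.66 = 10.2 m^2.

10.2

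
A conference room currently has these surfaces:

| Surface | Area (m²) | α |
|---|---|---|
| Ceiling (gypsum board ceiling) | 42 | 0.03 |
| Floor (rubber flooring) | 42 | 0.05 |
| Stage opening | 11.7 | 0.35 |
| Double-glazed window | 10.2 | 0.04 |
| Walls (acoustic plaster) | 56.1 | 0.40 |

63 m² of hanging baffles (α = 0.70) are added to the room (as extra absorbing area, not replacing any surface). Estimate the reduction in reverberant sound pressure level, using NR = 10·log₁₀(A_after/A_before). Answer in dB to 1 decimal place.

Total absorption A_before = 42·0.03 + 42·0.05 + 11.7·0.35 + 10.2·0.04 + 56.1·0.40
  = 1.260 + 2.100 + 4.095 + 0.408 + 22.440 = 30.303 m² sabins.
Added absorption = 63 × 0.70 = 44.100 sabins.
A_after = 30.303 + 44.100 = 74.403 sabins.
NR = 10·log₁₀(74.403/30.303) = 3.9 dB.

3.9 dB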